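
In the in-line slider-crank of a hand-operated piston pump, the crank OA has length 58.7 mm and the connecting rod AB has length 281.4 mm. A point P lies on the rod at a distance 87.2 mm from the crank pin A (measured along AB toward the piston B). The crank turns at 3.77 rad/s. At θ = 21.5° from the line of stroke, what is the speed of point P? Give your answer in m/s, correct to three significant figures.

0.166

ω = 3.77 rad/s.  Crank-pin speed |V_A| = rω = 0.2213 m/s, perpendicular to OA.
Rod angle: sinφ = −(r/L) sinθ ⇒ φ = -4.385°; ω_rod = −rω cosθ/√(L²−r²sin²θ) = -0.73385 rad/s.
V_P = V_A + ω_rod × AP, with AP = 0.0872 m along the rod.
Components: V_Px = −rω sinθ − a·ω_rod·sinφ = -0.085999 m/s;  V_Py = rω cosθ + a·ω_rod·cosφ = +0.1421 m/s.
|V_P| = √(V_Px² + V_Py²) = 0.16609 m/s.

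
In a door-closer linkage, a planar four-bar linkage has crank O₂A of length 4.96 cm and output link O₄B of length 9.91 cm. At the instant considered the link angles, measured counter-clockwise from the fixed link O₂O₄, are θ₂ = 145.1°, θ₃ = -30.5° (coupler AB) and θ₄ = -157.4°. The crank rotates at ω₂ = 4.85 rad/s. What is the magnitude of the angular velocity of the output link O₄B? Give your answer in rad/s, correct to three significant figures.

ω₂ = 4.85 rad/s
Differentiating the loop-closure r₂e^{iθ₂}+r₃e^{iθ₃}=r₁+r₄e^{iθ₄} gives r₂ω₂e^{iθ₂}+r₃ω₃e^{iθ₃}=r₄ω₄e^{iθ₄}.
Eliminating the other unknown: ω₄ = r₂ω₂ sin(θ₂−θ₃) / [r₄ sin(θ₄−θ₃)].
Numerator sine = +0.07672; denominator sine = -0.79968.
Result = 0.0496·4.85·(+0.07672) / (0.0991·(-0.79968)) = -0.23288 rad/s; magnitude 0.23288 rad/s.

0.233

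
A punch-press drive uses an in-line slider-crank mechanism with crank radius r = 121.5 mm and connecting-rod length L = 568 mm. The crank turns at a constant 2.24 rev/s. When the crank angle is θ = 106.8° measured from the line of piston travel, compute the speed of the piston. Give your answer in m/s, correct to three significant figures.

1.53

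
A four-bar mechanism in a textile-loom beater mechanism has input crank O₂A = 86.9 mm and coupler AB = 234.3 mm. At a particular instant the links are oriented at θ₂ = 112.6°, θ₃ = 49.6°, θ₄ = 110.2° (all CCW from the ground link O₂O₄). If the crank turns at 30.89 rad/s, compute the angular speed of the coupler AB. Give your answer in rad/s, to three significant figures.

0.551

ω₂ = 30.89 rad/s
Differentiating the loop-closure r₂e^{iθ₂}+r₃e^{iθ₃}=r₁+r₄e^{iθ₄} gives r₂ω₂e^{iθ₂}+r₃ω₃e^{iθ₃}=r₄ω₄e^{iθ₄}.
Eliminating the other unknown: ω₃ = r₂ω₂ sin(θ₄−θ₂) / [r₃ sin(θ₃−θ₄)].
Numerator sine = -0.04188; denominator sine = -0.87121.
Result = 0.0869·30.89·(-0.04188) / (0.2343·(-0.87121)) = +0.55068 rad/s; magnitude 0.55068 rad/s.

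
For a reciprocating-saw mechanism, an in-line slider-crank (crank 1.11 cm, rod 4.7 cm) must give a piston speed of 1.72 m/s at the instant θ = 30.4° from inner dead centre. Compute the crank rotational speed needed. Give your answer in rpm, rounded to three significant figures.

For an in-line slider-crank, |v_piston| = rω|sinθ|·[1 + r cosθ/√(L² − r² sin²θ)].
With r = 0.0111 m, L = 0.047 m, θ = 30.4°: the bracketed kinematic factor |dx/dθ| = 0.0067694 m.
ω = v/|dx/dθ| = 1.72/0.0067694 = 254.08 rad/s.
N = 60ω/(2π) = 2426.3 rpm.

2430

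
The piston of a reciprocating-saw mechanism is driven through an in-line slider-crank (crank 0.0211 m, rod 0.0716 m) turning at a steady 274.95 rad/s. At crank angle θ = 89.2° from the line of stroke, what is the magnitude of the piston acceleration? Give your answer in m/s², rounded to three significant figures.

469

ω = 274.9 rad/s
x(θ) = r cosθ + √(L² − r² sin²θ); with ω constant, a = ω²·d²x/dθ².
d²x/dθ² = −r cosθ − r²(cos2θ)/√u − r⁴ sin²2θ/(4u^{3/2}),  u = L² − r² sin²θ = 0.00468144 m².
Substituting r = 0.0211 m, L = 0.0716 m, θ = 89.2°: d²x/dθ² = +0.0062097 m.
a = ω²·d²x/dθ² = (274.9)²·(+0.0062097) = +469.43 m/s²;  |a| = 469.43 m/s².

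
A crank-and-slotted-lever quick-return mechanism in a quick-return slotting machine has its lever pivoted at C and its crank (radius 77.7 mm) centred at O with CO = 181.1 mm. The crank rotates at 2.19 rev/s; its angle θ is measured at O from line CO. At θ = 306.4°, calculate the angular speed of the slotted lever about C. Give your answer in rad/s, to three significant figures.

ω = 13.76 rad/s (from 2.19 rev/s).
Crank pin A relative to C: A = (d + r cosθ, r sinθ); lever angle φ = atan2(r sinθ, d + r cosθ).
Differentiating tanφ: φ̇ = rω(d cosθ + r)/(d² + r² + 2dr cosθ).
d² + r² + 2dr cosθ = |CA|² = 0.0555351 m²;  d cosθ + r = +0.18517 m.
|ω_lever| = |0.0777·13.76·+0.18517| / 0.0555351 = 3.5649 rad/s.

3.56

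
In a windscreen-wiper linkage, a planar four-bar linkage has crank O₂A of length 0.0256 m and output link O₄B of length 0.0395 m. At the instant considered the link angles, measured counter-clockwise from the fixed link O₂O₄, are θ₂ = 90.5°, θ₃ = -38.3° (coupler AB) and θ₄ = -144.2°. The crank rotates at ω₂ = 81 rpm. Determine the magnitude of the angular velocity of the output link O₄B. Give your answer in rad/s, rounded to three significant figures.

4.45

ω₂ = 8.482 rad/s (from 81 rpm).
Differentiating the loop-closure r₂e^{iθ₂}+r₃e^{iθ₃}=r₁+r₄e^{iθ₄} gives r₂ω₂e^{iθ₂}+r₃ω₃e^{iθ₃}=r₄ω₄e^{iθ₄}.
Eliminating the other unknown: ω₄ = r₂ω₂ sin(θ₂−θ₃) / [r₄ sin(θ₄−θ₃)].
Numerator sine = +0.77934; denominator sine = -0.96174.
Result = 0.0256·8.482·(+0.77934) / (0.0395·(-0.96174)) = -4.4548 rad/s; magnitude 4.4548 rad/s.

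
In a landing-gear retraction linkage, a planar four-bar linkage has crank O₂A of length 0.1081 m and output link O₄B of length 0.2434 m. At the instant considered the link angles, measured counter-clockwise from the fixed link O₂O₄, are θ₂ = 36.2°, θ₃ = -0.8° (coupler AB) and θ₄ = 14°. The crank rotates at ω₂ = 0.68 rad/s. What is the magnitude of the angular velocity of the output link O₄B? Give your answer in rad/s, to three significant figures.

ω₂ = 0.68 rad/s
Differentiating the loop-closure r₂e^{iθ₂}+r₃e^{iθ₃}=r₁+r₄e^{iθ₄} gives r₂ω₂e^{iθ₂}+r₃ω₃e^{iθ₃}=r₄ω₄e^{iθ₄}.
Eliminating the other unknown: ω₄ = r₂ω₂ sin(θ₂−θ₃) / [r₄ sin(θ₄−θ₃)].
Numerator sine = +0.60182; denominator sine = +0.25545.
Result = 0.1081·0.68·(+0.60182) / (0.2434·(+0.25545)) = +0.71151 rad/s; magnitude 0.71151 rad/s.

0.712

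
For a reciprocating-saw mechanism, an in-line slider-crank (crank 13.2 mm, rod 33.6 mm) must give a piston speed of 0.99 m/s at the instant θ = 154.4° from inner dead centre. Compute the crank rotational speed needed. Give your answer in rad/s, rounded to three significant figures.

271

For an in-line slider-crank, |v_piston| = rω|sinθ|·[1 + r cosθ/√(L² − r² sin²θ)].
With r = 0.0132 m, L = 0.0336 m, θ = 154.4°: the bracketed kinematic factor |dx/dθ| = 0.0036531 m.
ω = v/|dx/dθ| = 0.99/0.0036531 = 271.01 rad/s.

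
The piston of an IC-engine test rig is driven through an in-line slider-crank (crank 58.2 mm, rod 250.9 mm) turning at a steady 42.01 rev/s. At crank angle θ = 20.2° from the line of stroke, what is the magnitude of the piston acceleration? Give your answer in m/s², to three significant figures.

4530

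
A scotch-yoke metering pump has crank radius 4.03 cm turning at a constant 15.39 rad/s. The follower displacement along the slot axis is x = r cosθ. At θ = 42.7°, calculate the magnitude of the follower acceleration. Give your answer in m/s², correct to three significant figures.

7.01

ω = 15.39 rad/s
x = r cosθ ⇒ ẍ = −rω² cosθ (ω constant).
|a| = rω²|cosθ| = 0.0403·(15.39)²·|cos 42.7°| = 7.0149 m/s².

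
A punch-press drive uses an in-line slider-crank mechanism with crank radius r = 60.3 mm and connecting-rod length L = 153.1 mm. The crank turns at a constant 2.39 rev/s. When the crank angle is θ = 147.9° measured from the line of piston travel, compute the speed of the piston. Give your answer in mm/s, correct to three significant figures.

317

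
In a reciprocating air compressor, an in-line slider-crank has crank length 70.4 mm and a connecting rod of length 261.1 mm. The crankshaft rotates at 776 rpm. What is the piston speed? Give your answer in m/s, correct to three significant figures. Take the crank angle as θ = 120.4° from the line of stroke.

4.24

ω = 2π·776/60 = 81.26 rad/s
For an in-line slider-crank, x = r cosθ + √(L² − r² sin²θ), so v = −rω sinθ·[1 + r cosθ/√(L² − r² sin²θ)].
With r = 0.0704 m, L = 0.2611 m, θ = 120.4°: √(L² − r² sin²θ) = 0.25394 m.
v = −0.0704·81.26·0.86251·[1 + 0.0704·-0.50603/0.25394] = -4.2421 m/s.
|v| = 4.2421 m/s.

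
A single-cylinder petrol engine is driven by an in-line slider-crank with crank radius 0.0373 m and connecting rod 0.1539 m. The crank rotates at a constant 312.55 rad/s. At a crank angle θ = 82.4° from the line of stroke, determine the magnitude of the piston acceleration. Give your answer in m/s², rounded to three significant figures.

395

ω = 312.6 rad/s
x(θ) = r cosθ + √(L² − r² sin²θ); with ω constant, a = ω²·d²x/dθ².
d²x/dθ² = −r cosθ − r²(cos2θ)/√u − r⁴ sin²2θ/(4u^{3/2}),  u = L² − r² sin²θ = 0.0223183 m².
Substituting r = 0.0373 m, L = 0.1539 m, θ = 82.4°: d²x/dθ² = +0.004044 m.
a = ω²·d²x/dθ² = (312.6)²·(+0.004044) = +395.05 m/s²;  |a| = 395.05 m/s².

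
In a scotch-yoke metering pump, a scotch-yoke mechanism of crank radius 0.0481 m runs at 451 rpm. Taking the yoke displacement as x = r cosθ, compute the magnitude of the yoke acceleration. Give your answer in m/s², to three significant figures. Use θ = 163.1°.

103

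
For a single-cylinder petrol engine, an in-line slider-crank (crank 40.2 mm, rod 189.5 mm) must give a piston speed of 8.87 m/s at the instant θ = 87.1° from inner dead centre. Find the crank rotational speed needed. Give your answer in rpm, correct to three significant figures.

For an in-line slider-crank, |v_piston| = rω|sinθ|·[1 + r cosθ/√(L² − r² sin²θ)].
With r = 0.0402 m, L = 0.1895 m, θ = 87.1°: the bracketed kinematic factor |dx/dθ| = 0.040589 m.
ω = v/|dx/dθ| = 8.87/0.040589 = 218.53 rad/s.
N = 60ω/(2π) = 2086.8 rpm.

2090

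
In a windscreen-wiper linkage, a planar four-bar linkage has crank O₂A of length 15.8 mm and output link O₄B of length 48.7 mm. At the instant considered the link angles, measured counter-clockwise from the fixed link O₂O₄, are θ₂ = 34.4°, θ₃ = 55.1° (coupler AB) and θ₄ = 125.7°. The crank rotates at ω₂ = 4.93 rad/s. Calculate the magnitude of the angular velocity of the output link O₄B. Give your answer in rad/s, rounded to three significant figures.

ω₂ = 4.93 rad/s
Differentiating the loop-closure r₂e^{iθ₂}+r₃e^{iθ₃}=r₁+r₄e^{iθ₄} gives r₂ω₂e^{iθ₂}+r₃ω₃e^{iθ₃}=r₄ω₄e^{iθ₄}.
Eliminating the other unknown: ω₄ = r₂ω₂ sin(θ₂−θ₃) / [r₄ sin(θ₄−θ₃)].
Numerator sine = -0.35347; denominator sine = +0.94322.
Result = 0.0158·4.93·(-0.35347) / (0.0487·(+0.94322)) = -0.5994 rad/s; magnitude 0.5994 rad/s.

0.599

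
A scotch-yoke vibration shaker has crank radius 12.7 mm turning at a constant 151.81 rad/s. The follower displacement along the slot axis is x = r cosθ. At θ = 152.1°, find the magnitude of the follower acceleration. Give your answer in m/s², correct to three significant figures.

259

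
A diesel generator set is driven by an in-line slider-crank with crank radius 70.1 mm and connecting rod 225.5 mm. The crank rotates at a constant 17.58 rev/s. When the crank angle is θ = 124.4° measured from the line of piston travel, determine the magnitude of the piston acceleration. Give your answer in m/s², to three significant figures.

ω = 2π·17.6 = 110.5 rad/s
x(θ) = r cosθ + √(L² − r² sin²θ); with ω constant, a = ω²·d²x/dθ².
d²x/dθ² = −r cosθ − r²(cos2θ)/√u − r⁴ sin²2θ/(4u^{3/2}),  u = L² − r² sin²θ = 0.0475047 m².
Substituting r = 0.0701 m, L = 0.2255 m, θ = 124.4°: d²x/dθ² = +0.047251 m.
a = ω²·d²x/dθ² = (110.5)²·(+0.047251) = +576.51 m/s²;  |a| = 576.51 m/s².

577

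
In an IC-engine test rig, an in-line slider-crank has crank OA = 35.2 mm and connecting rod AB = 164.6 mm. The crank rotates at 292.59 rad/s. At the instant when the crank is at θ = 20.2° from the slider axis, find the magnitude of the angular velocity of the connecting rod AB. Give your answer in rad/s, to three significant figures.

58.9

ω = 292.6 rad/s
The rod makes angle φ with the slider axis where L sinφ = r sinθ; differentiating, L cosφ·φ̇ = r ω cosθ.
L cosφ = √(L² − r² sin²θ) = 0.16415 m.
|ω_rod| = r ω |cosθ| / √(L² − r² sin²θ) = 0.0352·292.6·0.93849/0.16415 = 58.883 rad/s.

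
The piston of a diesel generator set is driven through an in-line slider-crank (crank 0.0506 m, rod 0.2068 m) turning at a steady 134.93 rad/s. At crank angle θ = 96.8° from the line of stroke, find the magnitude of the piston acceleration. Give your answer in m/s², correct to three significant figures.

335

ω = 134.9 rad/s
x(θ) = r cosθ + √(L² − r² sin²θ); with ω constant, a = ω²·d²x/dθ².
d²x/dθ² = −r cosθ − r²(cos2θ)/√u − r⁴ sin²2θ/(4u^{3/2}),  u = L² − r² sin²θ = 0.0402418 m².
Substituting r = 0.0506 m, L = 0.2068 m, θ = 96.8°: d²x/dθ² = +0.018385 m.
a = ω²·d²x/dθ² = (134.9)²·(+0.018385) = +334.73 m/s²;  |a| = 334.73 m/s².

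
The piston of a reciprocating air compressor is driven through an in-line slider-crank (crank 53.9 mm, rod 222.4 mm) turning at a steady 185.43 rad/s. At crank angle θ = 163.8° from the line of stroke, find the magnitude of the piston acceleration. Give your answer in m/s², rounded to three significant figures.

ω = 185.4 rad/s
x(θ) = r cosθ + √(L² − r² sin²θ); with ω constant, a = ω²·d²x/dθ².
d²x/dθ² = −r cosθ − r²(cos2θ)/√u − r⁴ sin²2θ/(4u^{3/2}),  u = L² − r² sin²θ = 0.0492356 m².
Substituting r = 0.0539 m, L = 0.2224 m, θ = 163.8°: d²x/dθ² = +0.04065 m.
a = ω²·d²x/dθ² = (185.4)²·(+0.04065) = +1397.7 m/s²;  |a| = 1397.7 m/s².

1400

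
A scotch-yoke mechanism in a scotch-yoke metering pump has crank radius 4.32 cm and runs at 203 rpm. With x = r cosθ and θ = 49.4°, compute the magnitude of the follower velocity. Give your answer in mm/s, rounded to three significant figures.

ω = 21.26 rad/s (from 203 rpm).
x = r cosθ ⇒ ẋ = −rω sinθ.
|v| = rω|sinθ| = 0.0432·21.26·|sin 49.4°| = 0.69728 m/s = 697.28 mm/s.

697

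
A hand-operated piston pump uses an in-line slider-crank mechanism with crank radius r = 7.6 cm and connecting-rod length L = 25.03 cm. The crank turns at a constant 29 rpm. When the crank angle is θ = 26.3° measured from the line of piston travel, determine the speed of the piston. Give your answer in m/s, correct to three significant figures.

0.130

ω = 2π·29/60 = 3.037 rad/s
For an in-line slider-crank, x = r cosθ + √(L² − r² sin²θ), so v = −rω sinθ·[1 + r cosθ/√(L² − r² sin²θ)].
With r = 0.076 m, L = 0.2503 m, θ = 26.3°: √(L² − r² sin²θ) = 0.24802 m.
v = −0.076·3.037·0.44307·[1 + 0.076·0.89649/0.24802] = -0.13035 m/s.
|v| = 0.13035 m/s.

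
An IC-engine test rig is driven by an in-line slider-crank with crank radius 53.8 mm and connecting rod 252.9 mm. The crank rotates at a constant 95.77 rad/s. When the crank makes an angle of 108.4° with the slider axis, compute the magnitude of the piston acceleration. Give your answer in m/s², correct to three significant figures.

241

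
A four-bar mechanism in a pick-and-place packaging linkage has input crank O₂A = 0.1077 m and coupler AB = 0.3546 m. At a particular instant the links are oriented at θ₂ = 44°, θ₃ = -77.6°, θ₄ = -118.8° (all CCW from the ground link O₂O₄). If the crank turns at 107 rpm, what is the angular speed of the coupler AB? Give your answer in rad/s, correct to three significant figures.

ω₂ = 11.21 rad/s (from 107 rpm).
Differentiating the loop-closure r₂e^{iθ₂}+r₃e^{iθ₃}=r₁+r₄e^{iθ₄} gives r₂ω₂e^{iθ₂}+r₃ω₃e^{iθ₃}=r₄ω₄e^{iθ₄}.
Eliminating the other unknown: ω₃ = r₂ω₂ sin(θ₄−θ₂) / [r₃ sin(θ₃−θ₄)].
Numerator sine = -0.29571; denominator sine = +0.65869.
Result = 0.1077·11.21·(-0.29571) / (0.3546·(+0.65869)) = -1.5278 rad/s; magnitude 1.5278 rad/s.

1.53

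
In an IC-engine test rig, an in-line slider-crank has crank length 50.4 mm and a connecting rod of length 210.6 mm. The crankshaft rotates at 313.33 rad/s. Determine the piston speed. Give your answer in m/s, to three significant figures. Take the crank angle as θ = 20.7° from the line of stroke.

ω = 313.3 rad/s
For an in-line slider-crank, x = r cosθ + √(L² − r² sin²θ), so v = −rω sinθ·[1 + r cosθ/√(L² − r² sin²θ)].
With r = 0.0504 m, L = 0.2106 m, θ = 20.7°: √(L² − r² sin²θ) = 0.20985 m.
v = −0.0504·313.3·0.35347·[1 + 0.0504·0.93544/0.20985] = -6.8361 m/s.
|v| = 6.8361 m/s.

6.84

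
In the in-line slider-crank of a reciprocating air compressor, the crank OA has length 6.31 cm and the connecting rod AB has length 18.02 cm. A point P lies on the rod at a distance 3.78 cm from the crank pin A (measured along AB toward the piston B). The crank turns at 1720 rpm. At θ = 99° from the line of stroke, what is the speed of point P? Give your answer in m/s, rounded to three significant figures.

11.2

ω = 180.1 rad/s.  Crank-pin speed |V_A| = rω = 11.365 m/s, perpendicular to OA.
Rod angle: sinφ = −(r/L) sinθ ⇒ φ = -20.234°; ω_rod = −rω cosθ/√(L²−r²sin²θ) = +10.515 rad/s.
V_P = V_A + ω_rod × AP, with AP = 0.0378 m along the rod.
Components: V_Px = −rω sinθ − a·ω_rod·sinφ = -11.088 m/s;  V_Py = rω cosθ + a·ω_rod·cosφ = -1.405 m/s.
|V_P| = √(V_Px² + V_Py²) = 11.177 m/s.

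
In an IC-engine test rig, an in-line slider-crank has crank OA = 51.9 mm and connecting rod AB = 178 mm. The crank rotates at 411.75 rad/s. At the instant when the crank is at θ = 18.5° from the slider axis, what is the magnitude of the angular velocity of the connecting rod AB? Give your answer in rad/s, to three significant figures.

ω = 411.8 rad/s
The rod makes angle φ with the slider axis where L sinφ = r sinθ; differentiating, L cosφ·φ̇ = r ω cosθ.
L cosφ = √(L² − r² sin²θ) = 0.17724 m.
|ω_rod| = r ω |cosθ| / √(L² − r² sin²θ) = 0.0519·411.8·0.94832/0.17724 = 114.34 rad/s.

114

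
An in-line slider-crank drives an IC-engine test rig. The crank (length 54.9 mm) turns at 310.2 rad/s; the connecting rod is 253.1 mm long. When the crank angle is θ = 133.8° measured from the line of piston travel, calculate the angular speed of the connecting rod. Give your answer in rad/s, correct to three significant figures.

ω = 310.2 rad/s
The rod makes angle φ with the slider axis where L sinφ = r sinθ; differentiating, L cosφ·φ̇ = r ω cosθ.
L cosφ = √(L² − r² sin²θ) = 0.24998 m.
|ω_rod| = r ω |cosθ| / √(L² − r² sin²θ) = 0.0549·310.2·0.69214/0.24998 = 47.153 rad/s.

47.2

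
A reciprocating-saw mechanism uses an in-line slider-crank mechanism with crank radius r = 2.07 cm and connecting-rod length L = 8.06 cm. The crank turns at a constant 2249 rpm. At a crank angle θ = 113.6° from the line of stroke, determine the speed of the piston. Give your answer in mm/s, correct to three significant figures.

ω = 2π·2249/60 = 235.5 rad/s
For an in-line slider-crank, x = r cosθ + √(L² − r² sin²θ), so v = −rω sinθ·[1 + r cosθ/√(L² − r² sin²θ)].
With r = 0.0207 m, L = 0.0806 m, θ = 113.6°: √(L² − r² sin²θ) = 0.078336 m.
v = −0.0207·235.5·0.91636·[1 + 0.0207·-0.40035/0.078336] = -3.9948 m/s.
|v| = 3.9948 m/s = 3994.8 mm/s.

3990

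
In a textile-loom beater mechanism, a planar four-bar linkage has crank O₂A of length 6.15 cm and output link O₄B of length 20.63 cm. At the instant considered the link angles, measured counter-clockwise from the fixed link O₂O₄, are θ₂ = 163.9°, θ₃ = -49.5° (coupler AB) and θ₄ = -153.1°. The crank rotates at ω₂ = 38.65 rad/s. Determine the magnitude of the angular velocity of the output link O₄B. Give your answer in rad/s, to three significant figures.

6.53

ω₂ = 38.65 rad/s
Differentiating the loop-closure r₂e^{iθ₂}+r₃e^{iθ₃}=r₁+r₄e^{iθ₄} gives r₂ω₂e^{iθ₂}+r₃ω₃e^{iθ₃}=r₄ω₄e^{iθ₄}.
Eliminating the other unknown: ω₄ = r₂ω₂ sin(θ₂−θ₃) / [r₄ sin(θ₄−θ₃)].
Numerator sine = -0.55048; denominator sine = -0.97196.
Result = 0.0615·38.65·(-0.55048) / (0.2063·(-0.97196)) = +6.5256 rad/s; magnitude 6.5256 rad/s.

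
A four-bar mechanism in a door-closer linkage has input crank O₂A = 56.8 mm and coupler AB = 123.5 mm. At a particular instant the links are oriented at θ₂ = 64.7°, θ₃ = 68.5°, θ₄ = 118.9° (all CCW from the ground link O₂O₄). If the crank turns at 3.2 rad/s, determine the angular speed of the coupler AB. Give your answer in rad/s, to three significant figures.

1.55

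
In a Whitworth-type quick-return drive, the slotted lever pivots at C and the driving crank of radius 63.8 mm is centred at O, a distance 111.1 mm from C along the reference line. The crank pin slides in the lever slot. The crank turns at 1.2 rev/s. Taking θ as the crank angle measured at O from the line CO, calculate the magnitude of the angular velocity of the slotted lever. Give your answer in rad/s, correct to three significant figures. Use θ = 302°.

ω = 7.54 rad/s (from 1.2 rev/s).
Crank pin A relative to C: A = (d + r cosθ, r sinθ); lever angle φ = atan2(r sinθ, d + r cosθ).
Differentiating tanφ: φ̇ = rω(d cosθ + r)/(d² + r² + 2dr cosθ).
d² + r² + 2dr cosθ = |CA|² = 0.023926 m²;  d cosθ + r = +0.12267 m.
|ω_lever| = |0.0638·7.54·+0.12267| / 0.023926 = 2.4664 rad/s.

2.47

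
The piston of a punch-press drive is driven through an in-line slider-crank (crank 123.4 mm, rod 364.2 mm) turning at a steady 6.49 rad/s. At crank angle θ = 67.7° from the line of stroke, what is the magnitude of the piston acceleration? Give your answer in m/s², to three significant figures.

0.681

ω = 6.49 rad/s
x(θ) = r cosθ + √(L² − r² sin²θ); with ω constant, a = ω²·d²x/dθ².
d²x/dθ² = −r cosθ − r²(cos2θ)/√u − r⁴ sin²2θ/(4u^{3/2}),  u = L² − r² sin²θ = 0.119607 m².
Substituting r = 0.1234 m, L = 0.3642 m, θ = 67.7°: d²x/dθ² = -0.016165 m.
a = ω²·d²x/dθ² = (6.49)²·(-0.016165) = -0.68087 m/s²;  |a| = 0.68087 m/s².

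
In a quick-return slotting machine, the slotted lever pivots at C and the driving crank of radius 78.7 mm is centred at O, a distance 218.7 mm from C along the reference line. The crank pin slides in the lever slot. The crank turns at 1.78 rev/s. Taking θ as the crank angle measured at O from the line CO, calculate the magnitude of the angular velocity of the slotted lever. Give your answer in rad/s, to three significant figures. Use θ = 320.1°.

2.70

ω = 11.18 rad/s (from 1.78 rev/s).
Crank pin A relative to C: A = (d + r cosθ, r sinθ); lever angle φ = atan2(r sinθ, d + r cosθ).
Differentiating tanφ: φ̇ = rω(d cosθ + r)/(d² + r² + 2dr cosθ).
d² + r² + 2dr cosθ = |CA|² = 0.0804318 m²;  d cosθ + r = +0.24648 m.
|ω_lever| = |0.0787·11.18·+0.24648| / 0.0804318 = 2.6973 rad/s.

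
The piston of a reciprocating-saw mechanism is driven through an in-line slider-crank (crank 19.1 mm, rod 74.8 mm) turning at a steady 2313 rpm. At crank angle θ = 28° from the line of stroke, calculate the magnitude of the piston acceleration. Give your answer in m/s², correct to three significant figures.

1150

ω = 2π·2313/60 = 242.2 rad/s
x(θ) = r cosθ + √(L² − r² sin²θ); with ω constant, a = ω²·d²x/dθ².
d²x/dθ² = −r cosθ − r²(cos2θ)/√u − r⁴ sin²2θ/(4u^{3/2}),  u = L² − r² sin²θ = 0.00551463 m².
Substituting r = 0.0191 m, L = 0.0748 m, θ = 28°: d²x/dθ² = -0.019667 m.
a = ω²·d²x/dθ² = (242.2)²·(-0.019667) = -1153.9 m/s²;  |a| = 1153.9 m/s².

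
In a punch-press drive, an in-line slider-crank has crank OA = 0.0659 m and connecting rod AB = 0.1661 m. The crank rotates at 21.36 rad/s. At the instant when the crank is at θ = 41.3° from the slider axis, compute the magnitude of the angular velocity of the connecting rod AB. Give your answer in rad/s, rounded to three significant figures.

6.60

ω = 21.36 rad/s
The rod makes angle φ with the slider axis where L sinφ = r sinθ; differentiating, L cosφ·φ̇ = r ω cosθ.
L cosφ = √(L² − r² sin²θ) = 0.1603 m.
|ω_rod| = r ω |cosθ| / √(L² − r² sin²θ) = 0.0659·21.36·0.75126/0.1603 = 6.5968 rad/s.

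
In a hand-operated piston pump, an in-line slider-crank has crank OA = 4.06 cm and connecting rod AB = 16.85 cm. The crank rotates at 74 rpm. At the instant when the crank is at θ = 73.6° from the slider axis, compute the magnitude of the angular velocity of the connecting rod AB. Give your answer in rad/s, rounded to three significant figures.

0.542

ω = 7.749 rad/s (converted from 74 rpm).
The rod makes angle φ with the slider axis where L sinφ = r sinθ; differentiating, L cosφ·φ̇ = r ω cosθ.
L cosφ = √(L² − r² sin²θ) = 0.16394 m.
|ω_rod| = r ω |cosθ| / √(L² − r² sin²θ) = 0.0406·7.749·0.28234/0.16394 = 0.54186 rad/s.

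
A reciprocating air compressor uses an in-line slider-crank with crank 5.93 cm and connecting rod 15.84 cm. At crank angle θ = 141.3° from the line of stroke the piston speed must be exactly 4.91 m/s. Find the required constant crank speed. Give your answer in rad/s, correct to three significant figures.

For an in-line slider-crank, |v_piston| = rω|sinθ|·[1 + r cosθ/√(L² − r² sin²θ)].
With r = 0.0593 m, L = 0.1584 m, θ = 141.3°: the bracketed kinematic factor |dx/dθ| = 0.025935 m.
ω = v/|dx/dθ| = 4.91/0.025935 = 189.32 rad/s.

189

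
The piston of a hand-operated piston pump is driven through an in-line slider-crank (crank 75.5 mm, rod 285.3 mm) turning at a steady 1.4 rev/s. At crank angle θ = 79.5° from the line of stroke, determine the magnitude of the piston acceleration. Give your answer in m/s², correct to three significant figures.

ω = 2π·1.4 = 8.796 rad/s
x(θ) = r cosθ + √(L² − r² sin²θ); with ω constant, a = ω²·d²x/dθ².
d²x/dθ² = −r cosθ − r²(cos2θ)/√u − r⁴ sin²2θ/(4u^{3/2}),  u = L² − r² sin²θ = 0.0758851 m².
Substituting r = 0.0755 m, L = 0.2853 m, θ = 79.5°: d²x/dθ² = +0.0055095 m.
a = ω²·d²x/dθ² = (8.796)²·(+0.0055095) = +0.42632 m/s²;  |a| = 0.42632 m/s².

0.426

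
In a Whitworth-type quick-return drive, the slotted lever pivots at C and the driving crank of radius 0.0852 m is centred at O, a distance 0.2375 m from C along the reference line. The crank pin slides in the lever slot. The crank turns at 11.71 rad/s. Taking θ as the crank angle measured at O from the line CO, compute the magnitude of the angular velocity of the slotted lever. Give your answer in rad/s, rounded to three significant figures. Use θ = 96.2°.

ω = 11.71 rad/s
Crank pin A relative to C: A = (d + r cosθ, r sinθ); lever angle φ = atan2(r sinθ, d + r cosθ).
Differentiating tanφ: φ̇ = rω(d cosθ + r)/(d² + r² + 2dr cosθ).
d² + r² + 2dr cosθ = |CA|² = 0.0592946 m²;  d cosθ + r = +0.05955 m.
|ω_lever| = |0.0852·11.71·+0.05955| / 0.0592946 = 1.002 rad/s.

1.00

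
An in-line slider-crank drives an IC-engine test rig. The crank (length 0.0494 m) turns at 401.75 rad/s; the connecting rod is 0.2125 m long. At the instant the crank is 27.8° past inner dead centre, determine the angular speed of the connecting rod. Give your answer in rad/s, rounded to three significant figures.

ω = 401.8 rad/s
The rod makes angle φ with the slider axis where L sinφ = r sinθ; differentiating, L cosφ·φ̇ = r ω cosθ.
L cosφ = √(L² − r² sin²θ) = 0.21125 m.
|ω_rod| = r ω |cosθ| / √(L² − r² sin²θ) = 0.0494·401.8·0.88458/0.21125 = 83.105 rad/s.

83.1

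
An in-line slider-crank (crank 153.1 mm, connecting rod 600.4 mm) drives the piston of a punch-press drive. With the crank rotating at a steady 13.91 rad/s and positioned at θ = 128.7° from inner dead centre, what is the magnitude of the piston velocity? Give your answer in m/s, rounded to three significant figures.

ω = 13.91 rad/s
For an in-line slider-crank, x = r cosθ + √(L² − r² sin²θ), so v = −rω sinθ·[1 + r cosθ/√(L² − r² sin²θ)].
With r = 0.1531 m, L = 0.6004 m, θ = 128.7°: √(L² − r² sin²θ) = 0.58839 m.
v = −0.1531·13.91·0.78043·[1 + 0.1531·-0.62524/0.58839] = -1.3916 m/s.
|v| = 1.3916 m/s.

1.39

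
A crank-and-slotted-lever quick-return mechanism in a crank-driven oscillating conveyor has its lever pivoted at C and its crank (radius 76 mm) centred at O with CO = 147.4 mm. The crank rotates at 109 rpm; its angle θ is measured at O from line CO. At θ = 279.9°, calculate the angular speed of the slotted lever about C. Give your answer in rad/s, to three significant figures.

2.80

ω = 11.41 rad/s (from 109 rpm).
Crank pin A relative to C: A = (d + r cosθ, r sinθ); lever angle φ = atan2(r sinθ, d + r cosθ).
Differentiating tanφ: φ̇ = rω(d cosθ + r)/(d² + r² + 2dr cosθ).
d² + r² + 2dr cosθ = |CA|² = 0.0313548 m²;  d cosθ + r = +0.10134 m.
|ω_lever| = |0.076·11.41·+0.10134| / 0.0313548 = 2.8039 rad/s.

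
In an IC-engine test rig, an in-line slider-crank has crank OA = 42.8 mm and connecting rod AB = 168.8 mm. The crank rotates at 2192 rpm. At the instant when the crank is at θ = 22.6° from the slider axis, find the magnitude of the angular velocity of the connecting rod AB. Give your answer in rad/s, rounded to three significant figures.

54.0

ω = 229.5 rad/s (converted from 2192 rpm).
The rod makes angle φ with the slider axis where L sinφ = r sinθ; differentiating, L cosφ·φ̇ = r ω cosθ.
L cosφ = √(L² − r² sin²θ) = 0.168 m.
|ω_rod| = r ω |cosθ| / √(L² − r² sin²θ) = 0.0428·229.5·0.92321/0.168 = 53.99 rad/s.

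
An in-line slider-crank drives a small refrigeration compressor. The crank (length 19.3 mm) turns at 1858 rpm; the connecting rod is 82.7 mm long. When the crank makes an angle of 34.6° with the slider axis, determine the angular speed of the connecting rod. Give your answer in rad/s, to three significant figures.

37.7

ω = 194.6 rad/s (converted from 1858 rpm).
The rod makes angle φ with the slider axis where L sinφ = r sinθ; differentiating, L cosφ·φ̇ = r ω cosθ.
L cosφ = √(L² − r² sin²θ) = 0.081971 m.
|ω_rod| = r ω |cosθ| / √(L² − r² sin²θ) = 0.0193·194.6·0.82314/0.081971 = 37.709 rad/s.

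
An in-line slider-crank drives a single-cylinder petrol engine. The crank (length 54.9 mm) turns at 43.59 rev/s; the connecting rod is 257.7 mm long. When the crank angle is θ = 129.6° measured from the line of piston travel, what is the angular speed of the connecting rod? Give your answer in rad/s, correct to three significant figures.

ω = 273.9 rad/s (converted from 43.59 rev/s).
The rod makes angle φ with the slider axis where L sinφ = r sinθ; differentiating, L cosφ·φ̇ = r ω cosθ.
L cosφ = √(L² − r² sin²θ) = 0.2542 m.
|ω_rod| = r ω |cosθ| / √(L² − r² sin²θ) = 0.0549·273.9·0.63742/0.2542 = 37.704 rad/s.

37.7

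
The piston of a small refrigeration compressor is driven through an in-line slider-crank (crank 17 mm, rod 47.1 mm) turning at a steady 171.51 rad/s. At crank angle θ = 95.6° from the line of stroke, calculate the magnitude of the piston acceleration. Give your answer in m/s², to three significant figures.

ω = 171.5 rad/s
x(θ) = r cosθ + √(L² − r² sin²θ); with ω constant, a = ω²·d²x/dθ².
d²x/dθ² = −r cosθ − r²(cos2θ)/√u − r⁴ sin²2θ/(4u^{3/2}),  u = L² − r² sin²θ = 0.00193216 m².
Substituting r = 0.017 m, L = 0.0471 m, θ = 95.6°: d²x/dθ² = +0.0080991 m.
a = ω²·d²x/dθ² = (171.5)²·(+0.0080991) = +238.24 m/s²;  |a| = 238.24 m/s².

238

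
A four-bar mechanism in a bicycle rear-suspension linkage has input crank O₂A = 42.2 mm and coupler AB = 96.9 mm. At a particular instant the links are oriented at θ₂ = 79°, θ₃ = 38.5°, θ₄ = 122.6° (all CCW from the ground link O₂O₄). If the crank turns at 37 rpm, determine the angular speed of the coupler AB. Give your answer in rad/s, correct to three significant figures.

1.17

ω₂ = 3.875 rad/s (from 37 rpm).
Differentiating the loop-closure r₂e^{iθ₂}+r₃e^{iθ₃}=r₁+r₄e^{iθ₄} gives r₂ω₂e^{iθ₂}+r₃ω₃e^{iθ₃}=r₄ω₄e^{iθ₄}.
Eliminating the other unknown: ω₃ = r₂ω₂ sin(θ₄−θ₂) / [r₃ sin(θ₃−θ₄)].
Numerator sine = +0.68962; denominator sine = -0.99470.
Result = 0.0422·3.875·(+0.68962) / (0.0969·(-0.99470)) = -1.1699 rad/s; magnitude 1.1699 rad/s.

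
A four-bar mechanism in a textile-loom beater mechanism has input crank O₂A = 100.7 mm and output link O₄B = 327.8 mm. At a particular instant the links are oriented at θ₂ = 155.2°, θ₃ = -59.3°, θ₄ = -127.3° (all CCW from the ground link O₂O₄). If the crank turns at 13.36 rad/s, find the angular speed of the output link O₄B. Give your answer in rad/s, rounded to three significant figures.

ω₂ = 13.36 rad/s
Differentiating the loop-closure r₂e^{iθ₂}+r₃e^{iθ₃}=r₁+r₄e^{iθ₄} gives r₂ω₂e^{iθ₂}+r₃ω₃e^{iθ₃}=r₄ω₄e^{iθ₄}.
Eliminating the other unknown: ω₄ = r₂ω₂ sin(θ₂−θ₃) / [r₄ sin(θ₄−θ₃)].
Numerator sine = -0.56641; denominator sine = -0.92718.
Result = 0.1007·13.36·(-0.56641) / (0.3278·(-0.92718)) = +2.5072 rad/s; magnitude 2.5072 rad/s.

2.51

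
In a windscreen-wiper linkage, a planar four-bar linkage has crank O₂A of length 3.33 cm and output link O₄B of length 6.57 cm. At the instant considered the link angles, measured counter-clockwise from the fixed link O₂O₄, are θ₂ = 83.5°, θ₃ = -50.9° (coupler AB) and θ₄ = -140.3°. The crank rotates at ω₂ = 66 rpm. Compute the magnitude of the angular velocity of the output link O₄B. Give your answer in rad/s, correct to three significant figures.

2.50

ω₂ = 6.912 rad/s (from 66 rpm).
Differentiating the loop-closure r₂e^{iθ₂}+r₃e^{iθ₃}=r₁+r₄e^{iθ₄} gives r₂ω₂e^{iθ₂}+r₃ω₃e^{iθ₃}=r₄ω₄e^{iθ₄}.
Eliminating the other unknown: ω₄ = r₂ω₂ sin(θ₂−θ₃) / [r₄ sin(θ₄−θ₃)].
Numerator sine = +0.71447; denominator sine = -0.99995.
Result = 0.0333·6.912·(+0.71447) / (0.0657·(-0.99995)) = -2.503 rad/s; magnitude 2.503 rad/s.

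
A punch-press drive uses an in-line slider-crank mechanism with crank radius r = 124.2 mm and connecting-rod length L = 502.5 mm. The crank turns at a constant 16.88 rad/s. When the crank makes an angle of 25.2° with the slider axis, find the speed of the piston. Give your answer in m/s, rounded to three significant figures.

1.09

ω = 16.88 rad/s
For an in-line slider-crank, x = r cosθ + √(L² − r² sin²θ), so v = −rω sinθ·[1 + r cosθ/√(L² − r² sin²θ)].
With r = 0.1242 m, L = 0.5025 m, θ = 25.2°: √(L² − r² sin²θ) = 0.49971 m.
v = −0.1242·16.88·0.42578·[1 + 0.1242·0.90483/0.49971] = -1.0934 m/s.
|v| = 1.0934 m/s.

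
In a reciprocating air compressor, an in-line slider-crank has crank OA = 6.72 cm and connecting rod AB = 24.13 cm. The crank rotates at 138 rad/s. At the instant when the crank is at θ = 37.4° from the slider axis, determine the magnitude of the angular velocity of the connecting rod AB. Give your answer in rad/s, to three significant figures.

31.0

ω = 138 rad/s
The rod makes angle φ with the slider axis where L sinφ = r sinθ; differentiating, L cosφ·φ̇ = r ω cosθ.
L cosφ = √(L² − r² sin²θ) = 0.23782 m.
|ω_rod| = r ω |cosθ| / √(L² − r² sin²θ) = 0.0672·138·0.79441/0.23782 = 30.977 rad/s.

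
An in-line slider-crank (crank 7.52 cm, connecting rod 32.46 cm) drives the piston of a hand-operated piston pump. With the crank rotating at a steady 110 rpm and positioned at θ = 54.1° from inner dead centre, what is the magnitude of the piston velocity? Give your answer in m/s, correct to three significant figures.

0.799

ω = 2π·110/60 = 11.52 rad/s
For an in-line slider-crank, x = r cosθ + √(L² − r² sin²θ), so v = −rω sinθ·[1 + r cosθ/√(L² − r² sin²θ)].
With r = 0.0752 m, L = 0.3246 m, θ = 54.1°: √(L² − r² sin²θ) = 0.31883 m.
v = −0.0752·11.52·0.81004·[1 + 0.0752·0.58637/0.31883] = -0.79874 m/s.
|v| = 0.79874 m/s.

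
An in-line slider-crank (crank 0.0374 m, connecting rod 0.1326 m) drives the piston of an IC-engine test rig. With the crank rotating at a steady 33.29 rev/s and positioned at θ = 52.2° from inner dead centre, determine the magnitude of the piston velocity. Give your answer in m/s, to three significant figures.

7.28

ω = 2π·33.3 = 209.2 rad/s
For an in-line slider-crank, x = r cosθ + √(L² − r² sin²θ), so v = −rω sinθ·[1 + r cosθ/√(L² − r² sin²θ)].
With r = 0.0374 m, L = 0.1326 m, θ = 52.2°: √(L² − r² sin²θ) = 0.12927 m.
v = −0.0374·209.2·0.79016·[1 + 0.0374·0.61291/0.12927] = -7.2774 m/s.
|v| = 7.2774 m/s.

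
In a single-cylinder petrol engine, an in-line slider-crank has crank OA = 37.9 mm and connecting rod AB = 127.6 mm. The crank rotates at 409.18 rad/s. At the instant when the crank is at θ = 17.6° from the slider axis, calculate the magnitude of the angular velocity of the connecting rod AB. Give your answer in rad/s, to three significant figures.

ω = 409.2 rad/s
The rod makes angle φ with the slider axis where L sinφ = r sinθ; differentiating, L cosφ·φ̇ = r ω cosθ.
L cosφ = √(L² − r² sin²θ) = 0.12708 m.
|ω_rod| = r ω |cosθ| / √(L² − r² sin²θ) = 0.0379·409.2·0.95319/0.12708 = 116.32 rad/s.

116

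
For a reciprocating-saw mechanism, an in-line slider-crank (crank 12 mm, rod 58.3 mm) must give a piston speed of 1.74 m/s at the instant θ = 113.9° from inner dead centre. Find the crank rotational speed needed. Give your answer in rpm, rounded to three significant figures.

1660

For an in-line slider-crank, |v_piston| = rω|sinθ|·[1 + r cosθ/√(L² − r² sin²θ)].
With r = 0.012 m, L = 0.0583 m, θ = 113.9°: the bracketed kinematic factor |dx/dθ| = 0.01004 m.
ω = v/|dx/dθ| = 1.74/0.01004 = 173.32 rad/s.
N = 60ω/(2π) = 1655 rpm.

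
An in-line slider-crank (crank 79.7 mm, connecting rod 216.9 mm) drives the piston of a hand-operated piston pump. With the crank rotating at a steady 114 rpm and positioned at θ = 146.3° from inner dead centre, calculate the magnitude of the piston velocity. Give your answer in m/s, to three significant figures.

0.363

ω = 2π·114/60 = 11.94 rad/s
For an in-line slider-crank, x = r cosθ + √(L² − r² sin²θ), so v = −rω sinθ·[1 + r cosθ/√(L² − r² sin²θ)].
With r = 0.0797 m, L = 0.2169 m, θ = 146.3°: √(L² − r² sin²θ) = 0.21234 m.
v = −0.0797·11.94·0.55484·[1 + 0.0797·-0.83195/0.21234] = -0.36307 m/s.
|v| = 0.36307 m/s.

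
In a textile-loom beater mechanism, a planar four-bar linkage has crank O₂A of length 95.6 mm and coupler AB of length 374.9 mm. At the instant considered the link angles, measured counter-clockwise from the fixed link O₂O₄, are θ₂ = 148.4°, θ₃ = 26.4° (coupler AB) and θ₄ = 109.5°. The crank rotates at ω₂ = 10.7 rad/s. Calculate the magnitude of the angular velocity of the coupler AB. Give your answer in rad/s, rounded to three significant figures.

ω₂ = 10.7 rad/s
Differentiating the loop-closure r₂e^{iθ₂}+r₃e^{iθ₃}=r₁+r₄e^{iθ₄} gives r₂ω₂e^{iθ₂}+r₃ω₃e^{iθ₃}=r₄ω₄e^{iθ₄}.
Eliminating the other unknown: ω₃ = r₂ω₂ sin(θ₄−θ₂) / [r₃ sin(θ₃−θ₄)].
Numerator sine = -0.62796; denominator sine = -0.99276.
Result = 0.0956·10.7·(-0.62796) / (0.3749·(-0.99276)) = +1.7259 rad/s; magnitude 1.7259 rad/s.

1.73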